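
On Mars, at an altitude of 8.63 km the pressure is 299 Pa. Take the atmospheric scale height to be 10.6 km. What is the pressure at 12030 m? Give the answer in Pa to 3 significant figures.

Between two levels, P₂ = P₁ exp(−Δz/H) with Δz = z₂ − z₁.
Δz = 12030 − 8630.0 = 3400.0 m; Δz/H = 3400.0/10600 = 0.32075.
P₂ = 299 × exp(−0.32075) = 299 × 0.72560 = 216.95 Pa.

P ≈ 217 Pa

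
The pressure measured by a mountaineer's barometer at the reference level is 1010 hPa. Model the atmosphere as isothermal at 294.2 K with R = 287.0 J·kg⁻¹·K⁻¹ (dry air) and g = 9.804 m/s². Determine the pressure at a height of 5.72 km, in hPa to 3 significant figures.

P ≈ 520 hPa

Scale height: H = RT/g = 287.0 × 294.2 / 9.804 = 8612.3 m.
Barometric formula: P = P₀ exp(−z/H).
z/H = 5720.0/8612.3 = 0.66417; exp(−0.66417) = 0.51470.
P = 1010 × 0.51470 = 519.85 hPa.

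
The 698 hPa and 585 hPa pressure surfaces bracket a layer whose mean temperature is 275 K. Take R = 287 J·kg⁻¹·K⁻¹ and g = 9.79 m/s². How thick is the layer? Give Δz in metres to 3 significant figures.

Δz ≈ 1420 m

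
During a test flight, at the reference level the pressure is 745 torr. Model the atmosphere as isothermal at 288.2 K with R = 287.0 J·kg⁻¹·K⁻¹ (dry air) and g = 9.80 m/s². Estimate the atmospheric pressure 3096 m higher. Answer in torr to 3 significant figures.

Scale height: H = RT/g = 287.0 × 288.2 / 9.80 = 8440.1 m.
Barometric formula: P = P₀ exp(−z/H).
z/H = 3096.0/8440.1 = 0.36682; exp(−0.36682) = 0.69293.
P = 745 × 0.69293 = 516.23 torr.

P ≈ 516 torr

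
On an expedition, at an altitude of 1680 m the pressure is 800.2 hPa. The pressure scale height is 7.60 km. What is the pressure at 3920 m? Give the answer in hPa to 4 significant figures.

Between two levels, P₂ = P₁ exp(−Δz/H) with Δz = z₂ − z₁.
Δz = 3920.0 − 1680.0 = 2240.0 m; Δz/H = 2240.0/7600.0 = 0.29474.
P₂ = 800.2 × exp(−0.29474) = 800.2 × 0.74473 = 595.93 hPa.

P ≈ 595.9 hPa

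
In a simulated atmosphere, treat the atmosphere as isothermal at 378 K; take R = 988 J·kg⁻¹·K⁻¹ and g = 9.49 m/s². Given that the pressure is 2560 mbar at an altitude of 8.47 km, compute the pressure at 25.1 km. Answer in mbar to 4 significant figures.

Scale height: H = RT/g = 988 × 378 / 9.49 = 39353 m.
Between two levels, P₂ = P₁ exp(−Δz/H) with Δz = z₂ − z₁.
Δz = 25100 − 8470.0 = 16630 m; Δz/H = 16630/39353 = 0.42259.
P₂ = 2560 × exp(−0.42259) = 2560 × 0.65535 = 1677.7 mbar.

P ≈ 1678 mbar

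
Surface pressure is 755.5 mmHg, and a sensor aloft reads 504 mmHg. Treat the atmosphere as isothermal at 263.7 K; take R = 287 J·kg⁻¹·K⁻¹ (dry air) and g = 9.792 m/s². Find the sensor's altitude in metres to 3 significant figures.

z ≈ 3130 m

Scale height: H = RT/g = 287 × 263.7 / 9.792 = 7729.0 m.
Invert the barometric formula: z = H ln(P₀/P).
P₀/P = 755.5/504 = 1.4990; ln(1.4990) = 0.40480.
z = 7729.0 × 0.40480 = 3128.7 m.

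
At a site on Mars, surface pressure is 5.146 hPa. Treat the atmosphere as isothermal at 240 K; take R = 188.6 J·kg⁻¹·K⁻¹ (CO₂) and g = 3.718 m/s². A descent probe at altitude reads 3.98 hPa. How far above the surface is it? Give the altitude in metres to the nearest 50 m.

z ≈ 3150 m

Scale height: H = RT/g = 188.6 × 240 / 3.718 = 12174 m.
Invert the barometric formula: z = H ln(P₀/P).
P₀/P = 5.146/3.98 = 1.2930; ln(1.2930) = 0.25697.
z = 12174 × 0.25697 = 3128.4 m.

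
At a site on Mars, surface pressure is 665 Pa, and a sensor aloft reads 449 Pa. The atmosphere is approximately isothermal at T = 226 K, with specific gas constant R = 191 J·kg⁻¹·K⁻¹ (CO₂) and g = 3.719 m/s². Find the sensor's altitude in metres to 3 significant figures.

z ≈ 4560 m

Scale height: H = RT/g = 191 × 226 / 3.719 = 11607 m.
Invert the barometric formula: z = H ln(P₀/P).
P₀/P = 665/449 = 1.4811; ln(1.4811) = 0.39279.
z = 11607 × 0.39279 = 4559.1 m.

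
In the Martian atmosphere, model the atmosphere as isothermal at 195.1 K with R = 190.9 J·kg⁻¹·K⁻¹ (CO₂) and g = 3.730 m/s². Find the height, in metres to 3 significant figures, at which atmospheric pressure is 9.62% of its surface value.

Scale height: H = RT/g = 190.9 × 195.1 / 3.730 = 9985.1 m.
Set P/P₀ = exp(−z/H) = 0.0962, so z = −H ln(0.0962).
−ln(0.0962) = 2.3413; z = 9985.1 × 2.3413 = 23378 m.

z ≈ 23400 m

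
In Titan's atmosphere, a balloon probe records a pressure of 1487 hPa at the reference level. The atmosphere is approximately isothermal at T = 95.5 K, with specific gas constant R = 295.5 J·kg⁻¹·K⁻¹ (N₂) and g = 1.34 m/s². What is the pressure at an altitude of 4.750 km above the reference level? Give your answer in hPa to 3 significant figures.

Scale height: H = RT/g = 295.5 × 95.5 / 1.34 = 21060 m.
Barometric formula: P = P₀ exp(−z/H).
z/H = 4750.0/21060 = 0.22555; exp(−0.22555) = 0.79808.
P = 1487 × 0.79808 = 1186.7 hPa.

P ≈ 1190 hPa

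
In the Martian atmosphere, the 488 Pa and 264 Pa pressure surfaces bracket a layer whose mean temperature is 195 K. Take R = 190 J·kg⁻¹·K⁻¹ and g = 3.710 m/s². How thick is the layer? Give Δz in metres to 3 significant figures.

Hypsometric equation: Δz = (R T̄/g) ln(P₁/P₂).
R T̄/g = 190 × 195 / 3.710 = 9986.5 m.
ln(488/264) = ln(1.8485) = 0.61437.
Δz = 9986.5 × 0.61437 = 6135.4 m.

Δz ≈ 6140 m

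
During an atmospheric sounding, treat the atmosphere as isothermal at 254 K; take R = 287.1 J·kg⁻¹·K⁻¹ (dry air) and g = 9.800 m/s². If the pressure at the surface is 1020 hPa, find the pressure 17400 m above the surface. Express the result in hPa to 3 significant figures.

P ≈ 98.4 hPa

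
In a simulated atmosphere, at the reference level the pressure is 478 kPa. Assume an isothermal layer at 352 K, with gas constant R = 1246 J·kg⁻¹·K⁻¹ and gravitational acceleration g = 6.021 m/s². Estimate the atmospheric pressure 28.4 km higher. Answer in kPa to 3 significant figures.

P ≈ 324 kPa

Scale height: H = RT/g = 1246 × 352 / 6.021 = 72844 m.
Barometric formula: P = P₀ exp(−z/H).
z/H = 28400/72844 = 0.38987; exp(−0.38987) = 0.67714.
P = 478 × 0.67714 = 323.67 kPa.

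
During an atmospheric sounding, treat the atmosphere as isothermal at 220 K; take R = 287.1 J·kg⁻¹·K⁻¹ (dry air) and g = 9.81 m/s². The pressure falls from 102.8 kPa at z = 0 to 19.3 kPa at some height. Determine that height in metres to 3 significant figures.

Scale height: H = RT/g = 287.1 × 220 / 9.81 = 6438.5 m.
Invert the barometric formula: z = H ln(P₀/P).
P₀/P = 102.8/19.3 = 5.3264; ln(5.3264) = 1.6727.
z = 6438.5 × 1.6727 = 10770 m.

z ≈ 10800 m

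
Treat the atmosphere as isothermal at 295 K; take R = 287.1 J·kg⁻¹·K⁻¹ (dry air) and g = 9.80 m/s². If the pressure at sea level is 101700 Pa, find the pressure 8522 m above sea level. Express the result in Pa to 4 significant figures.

Scale height: H = RT/g = 287.1 × 295 / 9.80 = 8642.3 m.
Barometric formula: P = P₀ exp(−z/H).
z/H = 8522.0/8642.3 = 0.98608; exp(−0.98608) = 0.37304.
P = 101700 × 0.37304 = 37938 Pa.

P ≈ 37940 Pa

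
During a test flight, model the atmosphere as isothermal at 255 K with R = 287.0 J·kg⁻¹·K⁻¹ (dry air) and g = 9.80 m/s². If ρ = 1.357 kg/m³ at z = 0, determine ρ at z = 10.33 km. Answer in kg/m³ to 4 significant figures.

Scale height: H = RT/g = 287.0 × 255 / 9.80 = 7467.9 m.
In an isothermal atmosphere, density decays like pressure: ρ = ρ₀ exp(−z/H).
z/H = 10330/7467.9 = 1.3833; exp(−1.3833) = 0.25075.
ρ = 1.357 × 0.25075 = 0.34027 kg/m³.

ρ ≈ 0.3403 kg/m³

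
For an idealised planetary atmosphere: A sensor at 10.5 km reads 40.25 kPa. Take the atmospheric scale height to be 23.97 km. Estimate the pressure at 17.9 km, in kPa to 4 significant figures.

P ≈ 29.56 kPa

Between two levels, P₂ = P₁ exp(−Δz/H) with Δz = z₂ − z₁.
Δz = 17900 − 10500 = 7400.0 m; Δz/H = 7400.0/23970 = 0.30872.
P₂ = 40.25 × exp(−0.30872) = 40.25 × 0.73439 = 29.559 kPa.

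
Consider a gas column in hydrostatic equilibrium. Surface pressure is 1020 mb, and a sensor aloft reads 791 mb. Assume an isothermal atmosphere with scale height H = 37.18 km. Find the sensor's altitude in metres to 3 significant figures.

z ≈ 9450 m

Invert the barometric formula: z = H ln(P₀/P).
P₀/P = 1020/791 = 1.2895; ln(1.2895) = 0.25425.
z = 37180 × 0.25425 = 9453.0 m.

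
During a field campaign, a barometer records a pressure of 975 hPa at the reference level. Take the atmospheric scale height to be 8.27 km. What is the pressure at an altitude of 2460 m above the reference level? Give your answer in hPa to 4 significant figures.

Barometric formula: P = P₀ exp(−z/H).
z/H = 2460.0/8270.0 = 0.29746; exp(−0.29746) = 0.74270.
P = 975 × 0.74270 = 724.13 hPa.

P ≈ 724.1 hPa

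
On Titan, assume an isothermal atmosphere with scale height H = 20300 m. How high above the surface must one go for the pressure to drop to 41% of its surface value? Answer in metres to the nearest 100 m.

Set P/P₀ = exp(−z/H) = 0.41, so z = −H ln(0.41).
−ln(0.41) = 0.89160; z = 20300 × 0.89160 = 18099 m.

z ≈ 18100 m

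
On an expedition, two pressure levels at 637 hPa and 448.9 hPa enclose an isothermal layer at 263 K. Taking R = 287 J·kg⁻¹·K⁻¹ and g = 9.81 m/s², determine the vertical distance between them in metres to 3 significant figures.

Hypsometric equation: Δz = (R T̄/g) ln(P₁/P₂).
R T̄/g = 287 × 263 / 9.81 = 7694.3 m.
ln(637/448.9) = ln(1.4190) = 0.34995.
Δz = 7694.3 × 0.34995 = 2692.6 m.

Δz ≈ 2690 m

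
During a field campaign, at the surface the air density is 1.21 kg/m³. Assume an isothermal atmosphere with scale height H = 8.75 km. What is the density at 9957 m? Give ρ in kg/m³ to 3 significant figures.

In an isothermal atmosphere, density decays like pressure: ρ = ρ₀ exp(−z/H).
z/H = 9957.0/8750.0 = 1.1379; exp(−1.1379) = 0.32049.
ρ = 1.21 × 0.32049 = 0.38779 kg/m³.

ρ ≈ 0.388 kg/m³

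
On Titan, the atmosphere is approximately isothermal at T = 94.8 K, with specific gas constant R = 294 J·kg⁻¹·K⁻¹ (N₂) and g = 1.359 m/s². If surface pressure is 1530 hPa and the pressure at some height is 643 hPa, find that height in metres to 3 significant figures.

z ≈ 17800 m

Scale height: H = RT/g = 294 × 94.8 / 1.359 = 20509 m.
Invert the barometric formula: z = H ln(P₀/P).
P₀/P = 1530/643 = 2.3795; ln(2.3795) = 0.86689.
z = 20509 × 0.86689 = 17779 m.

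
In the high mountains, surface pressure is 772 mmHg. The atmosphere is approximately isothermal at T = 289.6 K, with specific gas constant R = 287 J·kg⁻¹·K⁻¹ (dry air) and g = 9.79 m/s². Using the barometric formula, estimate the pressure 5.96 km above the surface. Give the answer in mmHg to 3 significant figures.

Scale height: H = RT/g = 287 × 289.6 / 9.79 = 8489.8 m.
Barometric formula: P = P₀ exp(−z/H).
z/H = 5960.0/8489.8 = 0.70202; exp(−0.70202) = 0.49558.
P = 772 × 0.49558 = 382.59 mmHg.

P ≈ 383 mmHg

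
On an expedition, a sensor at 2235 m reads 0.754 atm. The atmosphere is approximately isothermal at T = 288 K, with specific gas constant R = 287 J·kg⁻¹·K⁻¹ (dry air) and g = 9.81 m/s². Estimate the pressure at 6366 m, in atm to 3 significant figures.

P ≈ 0.462 atm

Scale height: H = RT/g = 287 × 288 / 9.81 = 8425.7 m.
Between two levels, P₂ = P₁ exp(−Δz/H) with Δz = z₂ − z₁.
Δz = 6366.0 − 2235.0 = 4131.0 m; Δz/H = 4131.0/8425.7 = 0.49029.
P₂ = 0.754 × exp(−0.49029) = 0.754 × 0.61245 = 0.46179 atm.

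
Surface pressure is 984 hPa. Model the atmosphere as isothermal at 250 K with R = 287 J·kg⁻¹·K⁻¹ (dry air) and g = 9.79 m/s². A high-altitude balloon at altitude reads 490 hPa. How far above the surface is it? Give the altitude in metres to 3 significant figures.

Scale height: H = RT/g = 287 × 250 / 9.79 = 7328.9 m.
Invert the barometric formula: z = H ln(P₀/P).
P₀/P = 984/490 = 2.0082; ln(2.0082) = 0.69724.
z = 7328.9 × 0.69724 = 5110.0 m.

z ≈ 5110 m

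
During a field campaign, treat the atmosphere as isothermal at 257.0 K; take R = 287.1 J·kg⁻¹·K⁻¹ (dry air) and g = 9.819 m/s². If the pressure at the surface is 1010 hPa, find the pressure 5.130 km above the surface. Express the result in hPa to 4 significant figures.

P ≈ 510.3 hPa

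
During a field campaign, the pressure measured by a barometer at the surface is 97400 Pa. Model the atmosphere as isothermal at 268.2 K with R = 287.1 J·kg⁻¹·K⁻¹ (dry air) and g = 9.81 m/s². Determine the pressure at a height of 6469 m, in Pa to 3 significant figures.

P ≈ 42700 Pa

Scale height: H = RT/g = 287.1 × 268.2 / 9.81 = 7849.2 m.
Barometric formula: P = P₀ exp(−z/H).
z/H = 6469.0/7849.2 = 0.82416; exp(−0.82416) = 0.43860.
P = 97400 × 0.43860 = 42720 Pa.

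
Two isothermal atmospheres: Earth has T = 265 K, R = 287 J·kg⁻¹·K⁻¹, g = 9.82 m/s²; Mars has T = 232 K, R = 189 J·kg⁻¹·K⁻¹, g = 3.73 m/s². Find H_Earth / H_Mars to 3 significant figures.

H_Earth/H_Mars ≈ 0.659

H = RT/g for each body.
H_Earth = 287 × 265 / 9.82 = 7744.9 m.
H_Mars = 189 × 232 / 3.73 = 11755 m.
H_Earth/H_Mars = 7744.9/11755 = 0.65886.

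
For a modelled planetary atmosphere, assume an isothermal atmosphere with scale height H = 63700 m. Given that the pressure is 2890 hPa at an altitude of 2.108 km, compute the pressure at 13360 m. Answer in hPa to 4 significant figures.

Between two levels, P₂ = P₁ exp(−Δz/H) with Δz = z₂ − z₁.
Δz = 13360 − 2108.0 = 11252 m; Δz/H = 11252/63700 = 0.17664.
P₂ = 2890 × exp(−0.17664) = 2890 × 0.83808 = 2422.1 hPa.

P ≈ 2422 hPa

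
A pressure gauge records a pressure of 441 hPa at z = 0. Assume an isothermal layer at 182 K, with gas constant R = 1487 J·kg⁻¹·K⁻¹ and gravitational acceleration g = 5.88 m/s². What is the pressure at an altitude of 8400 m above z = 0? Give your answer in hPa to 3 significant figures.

P ≈ 367 hPa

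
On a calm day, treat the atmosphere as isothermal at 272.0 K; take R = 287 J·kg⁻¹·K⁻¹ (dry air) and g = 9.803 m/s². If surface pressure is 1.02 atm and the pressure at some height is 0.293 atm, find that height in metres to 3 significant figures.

Scale height: H = RT/g = 287 × 272.0 / 9.803 = 7963.3 m.
Invert the barometric formula: z = H ln(P₀/P).
P₀/P = 1.02/0.293 = 3.4812; ln(3.4812) = 1.2474.
z = 7963.3 × 1.2474 = 9933.4 m.

z ≈ 9930 m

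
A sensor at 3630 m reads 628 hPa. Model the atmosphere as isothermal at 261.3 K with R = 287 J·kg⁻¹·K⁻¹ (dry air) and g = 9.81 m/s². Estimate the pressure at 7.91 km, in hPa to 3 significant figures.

P ≈ 359 hPa

Scale height: H = RT/g = 287 × 261.3 / 9.81 = 7644.6 m.
Between two levels, P₂ = P₁ exp(−Δz/H) with Δz = z₂ − z₁.
Δz = 7910.0 − 3630.0 = 4280.0 m; Δz/H = 4280.0/7644.6 = 0.55987.
P₂ = 628 × exp(−0.55987) = 628 × 0.57128 = 358.76 hPa.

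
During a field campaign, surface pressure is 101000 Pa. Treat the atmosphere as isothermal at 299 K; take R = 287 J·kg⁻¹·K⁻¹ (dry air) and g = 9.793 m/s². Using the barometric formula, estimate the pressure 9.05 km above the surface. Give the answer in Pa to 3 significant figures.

P ≈ 36000 Pa

Scale height: H = RT/g = 287 × 299 / 9.793 = 8762.7 m.
Barometric formula: P = P₀ exp(−z/H).
z/H = 9050.0/8762.7 = 1.0328; exp(−1.0328) = 0.35601.
P = 101000 × 0.35601 = 35957 Pa.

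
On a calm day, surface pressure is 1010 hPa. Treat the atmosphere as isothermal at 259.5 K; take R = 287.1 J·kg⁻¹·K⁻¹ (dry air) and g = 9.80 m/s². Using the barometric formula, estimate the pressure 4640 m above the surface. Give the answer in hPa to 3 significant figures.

Scale height: H = RT/g = 287.1 × 259.5 / 9.80 = 7602.3 m.
Barometric formula: P = P₀ exp(−z/H).
z/H = 4640.0/7602.3 = 0.61034; exp(−0.61034) = 0.54317.
P = 1010 × 0.54317 = 548.60 hPa.

P ≈ 549 hPa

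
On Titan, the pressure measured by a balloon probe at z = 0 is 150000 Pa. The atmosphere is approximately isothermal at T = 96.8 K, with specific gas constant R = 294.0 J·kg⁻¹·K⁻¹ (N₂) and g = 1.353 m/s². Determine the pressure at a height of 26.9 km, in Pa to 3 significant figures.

P ≈ 41800 Pa

Scale height: H = RT/g = 294.0 × 96.8 / 1.353 = 21034 m.
Barometric formula: P = P₀ exp(−z/H).
z/H = 26900/21034 = 1.2789; exp(−1.2789) = 0.27834.
P = 150000 × 0.27834 = 41751 Pa.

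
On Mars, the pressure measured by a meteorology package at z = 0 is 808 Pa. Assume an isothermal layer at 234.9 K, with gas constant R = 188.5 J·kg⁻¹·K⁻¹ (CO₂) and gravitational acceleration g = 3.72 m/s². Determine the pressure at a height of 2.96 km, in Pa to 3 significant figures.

P ≈ 630 Pa

Scale height: H = RT/g = 188.5 × 234.9 / 3.72 = 11903 m.
Barometric formula: P = P₀ exp(−z/H).
z/H = 2960.0/11903 = 0.24868; exp(−0.24868) = 0.77983.
P = 808 × 0.77983 = 630.10 Pa.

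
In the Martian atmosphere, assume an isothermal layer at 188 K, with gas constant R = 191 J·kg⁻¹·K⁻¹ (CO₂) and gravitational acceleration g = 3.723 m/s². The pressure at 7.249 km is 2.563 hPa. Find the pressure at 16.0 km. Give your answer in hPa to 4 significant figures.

P ≈ 1.034 hPa

Scale height: H = RT/g = 191 × 188 / 3.723 = 9644.9 m.
Between two levels, P₂ = P₁ exp(−Δz/H) with Δz = z₂ − z₁.
Δz = 16000 − 7249.0 = 8751.0 m; Δz/H = 8751.0/9644.9 = 0.90732.
P₂ = 2.563 × exp(−0.90732) = 2.563 × 0.40360 = 1.0344 hPa.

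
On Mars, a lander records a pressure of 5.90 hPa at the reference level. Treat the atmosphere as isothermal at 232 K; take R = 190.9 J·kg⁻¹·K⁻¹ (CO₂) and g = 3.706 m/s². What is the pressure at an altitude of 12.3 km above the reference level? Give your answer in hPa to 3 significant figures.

P ≈ 2.11 hPa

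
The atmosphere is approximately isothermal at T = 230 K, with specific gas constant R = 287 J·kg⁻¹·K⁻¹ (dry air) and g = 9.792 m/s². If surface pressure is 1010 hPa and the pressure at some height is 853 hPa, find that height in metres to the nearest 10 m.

Scale height: H = RT/g = 287 × 230 / 9.792 = 6741.2 m.
Invert the barometric formula: z = H ln(P₀/P).
P₀/P = 1010/853 = 1.1841; ln(1.1841) = 0.16898.
z = 6741.2 × 0.16898 = 1139.1 m.

z ≈ 1140 m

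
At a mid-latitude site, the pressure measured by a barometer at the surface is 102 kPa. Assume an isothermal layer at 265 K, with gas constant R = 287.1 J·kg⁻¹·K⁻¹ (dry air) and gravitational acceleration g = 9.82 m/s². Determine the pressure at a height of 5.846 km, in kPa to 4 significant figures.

P ≈ 47.96 kPa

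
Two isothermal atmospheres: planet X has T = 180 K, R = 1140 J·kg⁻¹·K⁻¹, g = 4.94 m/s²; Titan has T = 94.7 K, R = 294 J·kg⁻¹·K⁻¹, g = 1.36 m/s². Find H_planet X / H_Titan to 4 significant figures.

H = RT/g for each body.
H_planet X = 1140 × 180 / 4.94 = 41538 m.
H_Titan = 294 × 94.7 / 1.36 = 20472 m.
H_planet X/H_Titan = 41538/20472 = 2.0290.

H_planet X/H_Titan ≈ 2.029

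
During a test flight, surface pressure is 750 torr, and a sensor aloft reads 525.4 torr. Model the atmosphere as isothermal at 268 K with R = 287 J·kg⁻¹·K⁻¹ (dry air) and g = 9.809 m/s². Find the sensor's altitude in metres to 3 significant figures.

z ≈ 2790 m

Scale height: H = RT/g = 287 × 268 / 9.809 = 7841.4 m.
Invert the barometric formula: z = H ln(P₀/P).
P₀/P = 750/525.4 = 1.4275; ln(1.4275) = 0.35592.
z = 7841.4 × 0.35592 = 2790.9 m.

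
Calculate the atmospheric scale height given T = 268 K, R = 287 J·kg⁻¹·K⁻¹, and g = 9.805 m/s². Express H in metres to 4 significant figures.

H ≈ 7845 m

The scale height of an isothermal atmosphere is H = RT/g.
H = 287 × 268 / 9.805 = 76916/9.805 = 7844.6 m.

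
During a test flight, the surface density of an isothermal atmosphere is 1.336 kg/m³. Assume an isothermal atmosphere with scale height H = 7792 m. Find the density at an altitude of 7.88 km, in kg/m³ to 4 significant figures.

In an isothermal atmosphere, density decays like pressure: ρ = ρ₀ exp(−z/H).
z/H = 7880.0/7792.0 = 1.0113; exp(−1.0113) = 0.36375.
ρ = 1.336 × 0.36375 = 0.48597 kg/m³.

ρ ≈ 0.4860 kg/m³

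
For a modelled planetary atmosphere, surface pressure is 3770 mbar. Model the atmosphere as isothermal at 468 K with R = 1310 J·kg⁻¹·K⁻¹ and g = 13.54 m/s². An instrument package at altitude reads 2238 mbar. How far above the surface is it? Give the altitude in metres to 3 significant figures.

z ≈ 23600 m

Scale height: H = RT/g = 1310 × 468 / 13.54 = 45279 m.
Invert the barometric formula: z = H ln(P₀/P).
P₀/P = 3770/2238 = 1.6845; ln(1.6845) = 0.52147.
z = 45279 × 0.52147 = 23612 m.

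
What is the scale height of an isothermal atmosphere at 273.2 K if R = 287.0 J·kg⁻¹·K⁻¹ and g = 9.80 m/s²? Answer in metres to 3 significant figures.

H ≈ 8000 m

The scale height of an isothermal atmosphere is H = RT/g.
H = 287.0 × 273.2 / 9.80 = 78408/9.80 = 8000.8 m.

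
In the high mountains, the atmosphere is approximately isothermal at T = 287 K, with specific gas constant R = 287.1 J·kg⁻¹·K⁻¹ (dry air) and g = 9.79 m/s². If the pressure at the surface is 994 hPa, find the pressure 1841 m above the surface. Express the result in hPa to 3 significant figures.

Scale height: H = RT/g = 287.1 × 287 / 9.79 = 8416.5 m.
Barometric formula: P = P₀ exp(−z/H).
z/H = 1841.0/8416.5 = 0.21874; exp(−0.21874) = 0.80353.
P = 994 × 0.80353 = 798.71 hPa.

P ≈ 799 hPa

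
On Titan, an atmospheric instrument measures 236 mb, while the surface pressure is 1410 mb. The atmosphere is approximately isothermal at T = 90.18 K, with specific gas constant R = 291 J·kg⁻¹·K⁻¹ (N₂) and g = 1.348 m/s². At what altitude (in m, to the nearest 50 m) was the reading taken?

z ≈ 34800 m

Scale height: H = RT/g = 291 × 90.18 / 1.348 = 19468 m.
Invert the barometric formula: z = H ln(P₀/P).
P₀/P = 1410/236 = 5.9746; ln(5.9746) = 1.7875.
z = 19468 × 1.7875 = 34799 m.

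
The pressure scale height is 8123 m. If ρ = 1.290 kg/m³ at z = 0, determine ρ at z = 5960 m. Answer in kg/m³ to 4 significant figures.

In an isothermal atmosphere, density decays like pressure: ρ = ρ₀ exp(−z/H).
z/H = 5960.0/8123.0 = 0.73372; exp(−0.73372) = 0.48012.
ρ = 1.290 × 0.48012 = 0.61935 kg/m³.

ρ ≈ 0.6194 kg/m³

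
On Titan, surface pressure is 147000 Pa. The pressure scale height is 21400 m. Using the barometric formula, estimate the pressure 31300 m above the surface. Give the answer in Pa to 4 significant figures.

P ≈ 34050 Pa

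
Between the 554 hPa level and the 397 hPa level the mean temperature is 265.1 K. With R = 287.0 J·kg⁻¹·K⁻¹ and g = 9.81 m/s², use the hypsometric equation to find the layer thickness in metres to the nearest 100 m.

Hypsometric equation: Δz = (R T̄/g) ln(P₁/P₂).
R T̄/g = 287.0 × 265.1 / 9.81 = 7755.7 m.
ln(554/397) = ln(1.3955) = 0.33325.
Δz = 7755.7 × 0.33325 = 2584.6 m.

Δz ≈ 2600 m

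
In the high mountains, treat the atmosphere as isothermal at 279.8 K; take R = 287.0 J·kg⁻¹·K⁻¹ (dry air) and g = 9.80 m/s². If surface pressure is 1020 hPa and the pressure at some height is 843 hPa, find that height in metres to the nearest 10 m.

z ≈ 1560 m

Scale height: H = RT/g = 287.0 × 279.8 / 9.80 = 8194.1 m.
Invert the barometric formula: z = H ln(P₀/P).
P₀/P = 1020/843 = 1.2100; ln(1.2100) = 0.19062.
z = 8194.1 × 0.19062 = 1562.0 m.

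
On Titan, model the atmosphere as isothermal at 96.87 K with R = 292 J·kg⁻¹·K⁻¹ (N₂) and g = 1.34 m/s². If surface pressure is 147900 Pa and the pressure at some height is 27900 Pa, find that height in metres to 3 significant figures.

z ≈ 35200 m

Scale height: H = RT/g = 292 × 96.87 / 1.34 = 21109 m.
Invert the barometric formula: z = H ln(P₀/P).
P₀/P = 147900/27900 = 5.3011; ln(5.3011) = 1.6679.
z = 21109 × 1.6679 = 35208 m.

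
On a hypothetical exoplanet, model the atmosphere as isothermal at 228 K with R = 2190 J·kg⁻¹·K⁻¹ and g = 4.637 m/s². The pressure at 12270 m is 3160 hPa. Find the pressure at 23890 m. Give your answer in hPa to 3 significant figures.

P ≈ 2840 hPa

Scale height: H = RT/g = 2190 × 228 / 4.637 = 107680 m.
Between two levels, P₂ = P₁ exp(−Δz/H) with Δz = z₂ − z₁.
Δz = 23890 − 12270 = 11620 m; Δz/H = 11620/107680 = 0.10791.
P₂ = 3160 × exp(−0.10791) = 3160 × 0.89771 = 2836.8 hPa.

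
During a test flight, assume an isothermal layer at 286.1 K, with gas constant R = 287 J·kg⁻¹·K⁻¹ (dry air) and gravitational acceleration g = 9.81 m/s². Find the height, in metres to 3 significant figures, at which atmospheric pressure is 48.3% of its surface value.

Scale height: H = RT/g = 287 × 286.1 / 9.81 = 8370.1 m.
Set P/P₀ = exp(−z/H) = 0.483, so z = −H ln(0.483).
−ln(0.483) = 0.72774; z = 8370.1 × 0.72774 = 6091.3 m.

z ≈ 6090 m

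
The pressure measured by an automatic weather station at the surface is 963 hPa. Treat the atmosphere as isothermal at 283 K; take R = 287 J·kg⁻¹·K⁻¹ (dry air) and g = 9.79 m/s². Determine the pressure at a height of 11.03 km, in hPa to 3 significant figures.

P ≈ 255 hPa

Scale height: H = RT/g = 287 × 283 / 9.79 = 8296.3 m.
Barometric formula: P = P₀ exp(−z/H).
z/H = 11030/8296.3 = 1.3295; exp(−1.3295) = 0.26461.
P = 963 × 0.26461 = 254.82 hPa.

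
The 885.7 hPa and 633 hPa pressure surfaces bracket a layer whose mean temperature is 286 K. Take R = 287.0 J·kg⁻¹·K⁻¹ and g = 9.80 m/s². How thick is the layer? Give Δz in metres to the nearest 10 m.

Hypsometric equation: Δz = (R T̄/g) ln(P₁/P₂).
R T̄/g = 287.0 × 286 / 9.80 = 8375.7 m.
ln(885.7/633) = ln(1.3992) = 0.33590.
Δz = 8375.7 × 0.33590 = 2813.4 m.

Δz ≈ 2810 m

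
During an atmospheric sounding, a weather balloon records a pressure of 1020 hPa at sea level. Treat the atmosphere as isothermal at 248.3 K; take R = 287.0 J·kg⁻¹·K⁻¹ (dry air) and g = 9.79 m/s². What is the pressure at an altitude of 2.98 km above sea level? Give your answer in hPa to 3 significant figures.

Scale height: H = RT/g = 287.0 × 248.3 / 9.79 = 7279.1 m.
Barometric formula: P = P₀ exp(−z/H).
z/H = 2980.0/7279.1 = 0.40939; exp(−0.40939) = 0.66406.
P = 1020 × 0.66406 = 677.34 hPa.

P ≈ 677 hPa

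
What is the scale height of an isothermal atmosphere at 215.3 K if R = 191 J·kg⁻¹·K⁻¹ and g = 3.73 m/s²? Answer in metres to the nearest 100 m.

H ≈ 11000 m

The scale height of an isothermal atmosphere is H = RT/g.
H = 191 × 215.3 / 3.73 = 41122/3.73 = 11025 m.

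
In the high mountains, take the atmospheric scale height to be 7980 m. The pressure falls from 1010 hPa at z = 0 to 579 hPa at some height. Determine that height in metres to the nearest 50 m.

Invert the barometric formula: z = H ln(P₀/P).
P₀/P = 1010/579 = 1.7444; ln(1.7444) = 0.55641.
z = 7980.0 × 0.55641 = 4440.2 m.

z ≈ 4450 m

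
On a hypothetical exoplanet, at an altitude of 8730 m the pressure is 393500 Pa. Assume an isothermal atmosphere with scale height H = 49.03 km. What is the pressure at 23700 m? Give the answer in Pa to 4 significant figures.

P ≈ 290000 Pa

Between two levels, P₂ = P₁ exp(−Δz/H) with Δz = z₂ − z₁.
Δz = 23700 − 8730.0 = 14970 m; Δz/H = 14970/49030 = 0.30532.
P₂ = 393500 × exp(−0.30532) = 393500 × 0.73689 = 289970 Pa.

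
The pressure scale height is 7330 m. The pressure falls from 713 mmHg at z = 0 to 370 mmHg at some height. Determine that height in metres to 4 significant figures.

Invert the barometric formula: z = H ln(P₀/P).
P₀/P = 713/370 = 1.9270; ln(1.9270) = 0.65596.
z = 7330.0 × 0.65596 = 4808.2 m.

z ≈ 4808 m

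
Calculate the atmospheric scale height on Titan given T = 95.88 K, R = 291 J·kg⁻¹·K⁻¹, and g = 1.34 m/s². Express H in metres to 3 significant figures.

H ≈ 20800 m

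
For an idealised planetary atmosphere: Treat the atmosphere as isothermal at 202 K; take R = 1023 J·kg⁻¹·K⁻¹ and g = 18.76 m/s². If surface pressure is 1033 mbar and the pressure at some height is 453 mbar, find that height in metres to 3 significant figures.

Scale height: H = RT/g = 1023 × 202 / 18.76 = 11015 m.
Invert the barometric formula: z = H ln(P₀/P).
P₀/P = 1033/453 = 2.2804; ln(2.2804) = 0.82435.
z = 11015 × 0.82435 = 9080.2 m.

z ≈ 9080 m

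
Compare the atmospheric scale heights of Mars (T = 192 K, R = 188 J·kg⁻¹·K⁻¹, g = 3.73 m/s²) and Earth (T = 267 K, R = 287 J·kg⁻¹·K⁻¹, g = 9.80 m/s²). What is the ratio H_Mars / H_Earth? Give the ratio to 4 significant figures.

H = RT/g for each body.
H_Mars = 188 × 192 / 3.73 = 9677.2 m.
H_Earth = 287 × 267 / 9.80 = 7819.3 m.
H_Mars/H_Earth = 9677.2/7819.3 = 1.2376.

H_Mars/H_Earth ≈ 1.238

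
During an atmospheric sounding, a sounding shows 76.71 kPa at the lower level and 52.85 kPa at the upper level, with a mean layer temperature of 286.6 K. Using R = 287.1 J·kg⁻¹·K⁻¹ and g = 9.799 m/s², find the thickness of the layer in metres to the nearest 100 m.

Hypsometric equation: Δz = (R T̄/g) ln(P₁/P₂).
R T̄/g = 287.1 × 286.6 / 9.799 = 8397.1 m.
ln(76.71/52.85) = ln(1.4515) = 0.37260.
Δz = 8397.1 × 0.37260 = 3128.8 m.

Δz ≈ 3100 m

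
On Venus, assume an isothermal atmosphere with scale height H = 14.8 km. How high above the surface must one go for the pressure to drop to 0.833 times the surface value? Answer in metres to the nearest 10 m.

z ≈ 2700 m

Set P/P₀ = exp(−z/H) = 0.833, so z = −H ln(0.833).
−ln(0.833) = 0.18272; z = 14800 × 0.18272 = 2704.3 m.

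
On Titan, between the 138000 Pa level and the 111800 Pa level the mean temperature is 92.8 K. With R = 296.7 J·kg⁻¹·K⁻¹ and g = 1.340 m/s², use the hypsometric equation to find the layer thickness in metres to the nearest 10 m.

Hypsometric equation: Δz = (R T̄/g) ln(P₁/P₂).
R T̄/g = 296.7 × 92.8 / 1.340 = 20548 m.
ln(138000/111800) = ln(1.2343) = 0.21050.
Δz = 20548 × 0.21050 = 4325.4 m.

Δz ≈ 4330 m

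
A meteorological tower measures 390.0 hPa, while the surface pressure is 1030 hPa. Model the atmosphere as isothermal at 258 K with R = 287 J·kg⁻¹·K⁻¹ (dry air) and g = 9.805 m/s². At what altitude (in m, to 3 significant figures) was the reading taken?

Scale height: H = RT/g = 287 × 258 / 9.805 = 7551.9 m.
Invert the barometric formula: z = H ln(P₀/P).
P₀/P = 1030/390.0 = 2.6410; ln(2.6410) = 0.97116.
z = 7551.9 × 0.97116 = 7334.1 m.

z ≈ 7330 m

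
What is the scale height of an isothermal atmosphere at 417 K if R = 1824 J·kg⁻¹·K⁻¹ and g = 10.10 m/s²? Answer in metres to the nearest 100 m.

The scale height of an isothermal atmosphere is H = RT/g.
H = 1824 × 417 / 10.10 = 760610/10.10 = 75308 m.

H ≈ 75300 m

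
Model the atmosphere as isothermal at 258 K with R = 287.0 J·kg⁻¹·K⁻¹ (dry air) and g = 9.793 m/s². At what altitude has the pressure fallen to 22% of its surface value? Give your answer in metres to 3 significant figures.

z ≈ 11400 m

Scale height: H = RT/g = 287.0 × 258 / 9.793 = 7561.1 m.
Set P/P₀ = exp(−z/H) = 0.22, so z = −H ln(0.22).
−ln(0.22) = 1.5141; z = 7561.1 × 1.5141 = 11448 m.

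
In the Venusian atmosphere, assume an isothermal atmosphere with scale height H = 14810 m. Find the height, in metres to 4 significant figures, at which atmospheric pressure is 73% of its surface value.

z ≈ 4661 m

Set P/P₀ = exp(−z/H) = 0.73, so z = −H ln(0.73).
−ln(0.73) = 0.31471; z = 14810 × 0.31471 = 4660.9 m.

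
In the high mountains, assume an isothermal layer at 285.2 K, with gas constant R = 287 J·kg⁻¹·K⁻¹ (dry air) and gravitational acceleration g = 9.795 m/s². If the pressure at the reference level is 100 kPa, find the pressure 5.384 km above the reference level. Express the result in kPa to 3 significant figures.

Scale height: H = RT/g = 287 × 285.2 / 9.795 = 8356.5 m.
Barometric formula: P = P₀ exp(−z/H).
z/H = 5384.0/8356.5 = 0.64429; exp(−0.64429) = 0.52504.
P = 100 × 0.52504 = 52.504 kPa.

P ≈ 52.5 kPa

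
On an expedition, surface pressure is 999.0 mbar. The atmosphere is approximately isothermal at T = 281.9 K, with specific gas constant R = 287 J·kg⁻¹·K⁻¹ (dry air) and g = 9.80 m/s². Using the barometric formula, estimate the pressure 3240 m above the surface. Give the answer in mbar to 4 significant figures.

Scale height: H = RT/g = 287 × 281.9 / 9.80 = 8255.6 m.
Barometric formula: P = P₀ exp(−z/H).
z/H = 3240.0/8255.6 = 0.39246; exp(−0.39246) = 0.67539.
P = 999.0 × 0.67539 = 674.71 mbar.

P ≈ 674.7 mbar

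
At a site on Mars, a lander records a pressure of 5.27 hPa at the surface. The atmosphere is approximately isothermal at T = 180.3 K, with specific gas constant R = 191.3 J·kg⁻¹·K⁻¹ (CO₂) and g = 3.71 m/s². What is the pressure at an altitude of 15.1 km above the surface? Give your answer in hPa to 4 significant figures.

P ≈ 1.039 hPa

Scale height: H = RT/g = 191.3 × 180.3 / 3.71 = 9296.9 m.
Barometric formula: P = P₀ exp(−z/H).
z/H = 15100/9296.9 = 1.6242; exp(−1.6242) = 0.19707.
P = 5.27 × 0.19707 = 1.0386 hPa.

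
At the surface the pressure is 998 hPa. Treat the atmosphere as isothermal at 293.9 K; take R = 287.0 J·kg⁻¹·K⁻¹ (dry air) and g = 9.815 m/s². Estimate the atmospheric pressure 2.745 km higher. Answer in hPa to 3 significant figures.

Scale height: H = RT/g = 287.0 × 293.9 / 9.815 = 8593.9 m.
Barometric formula: P = P₀ exp(−z/H).
z/H = 2745.0/8593.9 = 0.31941; exp(−0.31941) = 0.72658.
P = 998 × 0.72658 = 725.13 hPa.

P ≈ 725 hPa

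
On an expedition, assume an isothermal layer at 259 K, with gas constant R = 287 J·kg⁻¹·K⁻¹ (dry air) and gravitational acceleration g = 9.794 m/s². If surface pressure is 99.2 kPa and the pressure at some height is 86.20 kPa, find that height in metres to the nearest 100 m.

z ≈ 1100 m

Scale height: H = RT/g = 287 × 259 / 9.794 = 7589.6 m.
Invert the barometric formula: z = H ln(P₀/P).
P₀/P = 99.2/86.20 = 1.1508; ln(1.1508) = 0.14046.
z = 7589.6 × 0.14046 = 1066.0 m.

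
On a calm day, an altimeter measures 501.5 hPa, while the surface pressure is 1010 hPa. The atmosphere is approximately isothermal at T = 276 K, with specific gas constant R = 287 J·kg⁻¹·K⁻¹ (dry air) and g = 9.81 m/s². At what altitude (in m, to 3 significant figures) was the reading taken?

Scale height: H = RT/g = 287 × 276 / 9.81 = 8074.6 m.
Invert the barometric formula: z = H ln(P₀/P).
P₀/P = 1010/501.5 = 2.0140; ln(2.0140) = 0.70012.
z = 8074.6 × 0.70012 = 5653.2 m.

z ≈ 5650 m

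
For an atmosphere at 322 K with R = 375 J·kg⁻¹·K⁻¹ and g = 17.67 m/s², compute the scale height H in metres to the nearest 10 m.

H ≈ 6830 m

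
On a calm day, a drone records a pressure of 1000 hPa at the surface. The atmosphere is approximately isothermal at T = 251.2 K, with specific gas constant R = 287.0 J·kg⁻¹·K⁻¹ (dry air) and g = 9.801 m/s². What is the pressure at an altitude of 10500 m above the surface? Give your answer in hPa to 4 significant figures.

P ≈ 239.9 hPa

Scale height: H = RT/g = 287.0 × 251.2 / 9.801 = 7355.8 m.
Barometric formula: P = P₀ exp(−z/H).
z/H = 10500/7355.8 = 1.4274; exp(−1.4274) = 0.23993.
P = 1000 × 0.23993 = 239.93 hPa.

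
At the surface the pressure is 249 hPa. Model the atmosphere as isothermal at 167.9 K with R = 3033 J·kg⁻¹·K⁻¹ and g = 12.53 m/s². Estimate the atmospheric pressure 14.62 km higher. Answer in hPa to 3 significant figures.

Scale height: H = RT/g = 3033 × 167.9 / 12.53 = 40642 m.
Barometric formula: P = P₀ exp(−z/H).
z/H = 14620/40642 = 0.35973; exp(−0.35973) = 0.69786.
P = 249 × 0.69786 = 173.77 hPa.

P ≈ 174 hPa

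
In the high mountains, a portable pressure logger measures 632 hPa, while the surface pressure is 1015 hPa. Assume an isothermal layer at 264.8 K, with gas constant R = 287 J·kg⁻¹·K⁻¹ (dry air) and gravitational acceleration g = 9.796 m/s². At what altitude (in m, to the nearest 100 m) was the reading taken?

z ≈ 3700 m

Scale height: H = RT/g = 287 × 264.8 / 9.796 = 7758.0 m.
Invert the barometric formula: z = H ln(P₀/P).
P₀/P = 1015/632 = 1.6060; ln(1.6060) = 0.47375.
z = 7758.0 × 0.47375 = 3675.4 m.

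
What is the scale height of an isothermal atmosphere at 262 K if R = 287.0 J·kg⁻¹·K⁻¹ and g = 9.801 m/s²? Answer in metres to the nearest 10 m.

H ≈ 7670 m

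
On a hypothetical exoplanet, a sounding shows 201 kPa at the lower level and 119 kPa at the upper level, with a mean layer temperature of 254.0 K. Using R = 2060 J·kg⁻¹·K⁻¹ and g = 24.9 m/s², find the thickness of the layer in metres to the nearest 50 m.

Δz ≈ 11000 m

Hypsometric equation: Δz = (R T̄/g) ln(P₁/P₂).
R T̄/g = 2060 × 254.0 / 24.9 = 21014 m.
ln(201/119) = ln(1.6891) = 0.52420.
Δz = 21014 × 0.52420 = 11016 m.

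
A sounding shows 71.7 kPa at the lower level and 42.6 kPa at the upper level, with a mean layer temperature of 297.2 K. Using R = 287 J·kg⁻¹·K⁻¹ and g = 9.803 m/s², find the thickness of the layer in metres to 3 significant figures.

Hypsometric equation: Δz = (R T̄/g) ln(P₁/P₂).
R T̄/g = 287 × 297.2 / 9.803 = 8701.1 m.
ln(71.7/42.6) = ln(1.6831) = 0.52064.
Δz = 8701.1 × 0.52064 = 4530.1 m.

Δz ≈ 4530 m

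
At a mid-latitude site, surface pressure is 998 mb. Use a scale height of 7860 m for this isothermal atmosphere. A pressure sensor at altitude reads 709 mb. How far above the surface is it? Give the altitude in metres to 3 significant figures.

z ≈ 2690 m

Invert the barometric formula: z = H ln(P₀/P).
P₀/P = 998/709 = 1.4076; ln(1.4076) = 0.34189.
z = 7860.0 × 0.34189 = 2687.3 m.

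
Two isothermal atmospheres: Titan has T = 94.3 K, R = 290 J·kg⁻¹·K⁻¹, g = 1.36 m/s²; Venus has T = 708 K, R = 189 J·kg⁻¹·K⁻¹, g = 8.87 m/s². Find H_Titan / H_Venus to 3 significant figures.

H_Titan/H_Venus ≈ 1.33

H = RT/g for each body.
H_Titan = 290 × 94.3 / 1.36 = 20108 m.
H_Venus = 189 × 708 / 8.87 = 15086 m.
H_Titan/H_Venus = 20108/15086 = 1.3329.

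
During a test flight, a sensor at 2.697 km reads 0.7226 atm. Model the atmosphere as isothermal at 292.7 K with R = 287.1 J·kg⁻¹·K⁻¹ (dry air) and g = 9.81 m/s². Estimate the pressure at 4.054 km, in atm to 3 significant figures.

Scale height: H = RT/g = 287.1 × 292.7 / 9.81 = 8566.2 m.
Between two levels, P₂ = P₁ exp(−Δz/H) with Δz = z₂ − z₁.
Δz = 4054.0 − 2697.0 = 1357.0 m; Δz/H = 1357.0/8566.2 = 0.15841.
P₂ = 0.7226 × exp(−0.15841) = 0.7226 × 0.85350 = 0.61674 atm.

P ≈ 0.617 atm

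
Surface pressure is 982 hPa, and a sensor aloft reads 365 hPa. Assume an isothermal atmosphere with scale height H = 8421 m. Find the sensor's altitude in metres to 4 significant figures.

Invert the barometric formula: z = H ln(P₀/P).
P₀/P = 982/365 = 2.6904; ln(2.6904) = 0.98969.
z = 8421.0 × 0.98969 = 8334.2 m.

z ≈ 8334 m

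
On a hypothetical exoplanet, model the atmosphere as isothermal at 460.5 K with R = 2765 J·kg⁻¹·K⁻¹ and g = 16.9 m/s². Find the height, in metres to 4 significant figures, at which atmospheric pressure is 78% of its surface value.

Scale height: H = RT/g = 2765 × 460.5 / 16.9 = 75342 m.
Set P/P₀ = exp(−z/H) = 0.78, so z = −H ln(0.78).
−ln(0.78) = 0.24846; z = 75342 × 0.24846 = 18719 m.

z ≈ 18720 m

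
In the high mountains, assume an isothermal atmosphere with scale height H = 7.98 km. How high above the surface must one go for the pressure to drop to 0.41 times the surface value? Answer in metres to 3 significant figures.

Set P/P₀ = exp(−z/H) = 0.41, so z = −H ln(0.41).
−ln(0.41) = 0.89160; z = 7980.0 × 0.89160 = 7115.0 m.

z ≈ 7110 m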